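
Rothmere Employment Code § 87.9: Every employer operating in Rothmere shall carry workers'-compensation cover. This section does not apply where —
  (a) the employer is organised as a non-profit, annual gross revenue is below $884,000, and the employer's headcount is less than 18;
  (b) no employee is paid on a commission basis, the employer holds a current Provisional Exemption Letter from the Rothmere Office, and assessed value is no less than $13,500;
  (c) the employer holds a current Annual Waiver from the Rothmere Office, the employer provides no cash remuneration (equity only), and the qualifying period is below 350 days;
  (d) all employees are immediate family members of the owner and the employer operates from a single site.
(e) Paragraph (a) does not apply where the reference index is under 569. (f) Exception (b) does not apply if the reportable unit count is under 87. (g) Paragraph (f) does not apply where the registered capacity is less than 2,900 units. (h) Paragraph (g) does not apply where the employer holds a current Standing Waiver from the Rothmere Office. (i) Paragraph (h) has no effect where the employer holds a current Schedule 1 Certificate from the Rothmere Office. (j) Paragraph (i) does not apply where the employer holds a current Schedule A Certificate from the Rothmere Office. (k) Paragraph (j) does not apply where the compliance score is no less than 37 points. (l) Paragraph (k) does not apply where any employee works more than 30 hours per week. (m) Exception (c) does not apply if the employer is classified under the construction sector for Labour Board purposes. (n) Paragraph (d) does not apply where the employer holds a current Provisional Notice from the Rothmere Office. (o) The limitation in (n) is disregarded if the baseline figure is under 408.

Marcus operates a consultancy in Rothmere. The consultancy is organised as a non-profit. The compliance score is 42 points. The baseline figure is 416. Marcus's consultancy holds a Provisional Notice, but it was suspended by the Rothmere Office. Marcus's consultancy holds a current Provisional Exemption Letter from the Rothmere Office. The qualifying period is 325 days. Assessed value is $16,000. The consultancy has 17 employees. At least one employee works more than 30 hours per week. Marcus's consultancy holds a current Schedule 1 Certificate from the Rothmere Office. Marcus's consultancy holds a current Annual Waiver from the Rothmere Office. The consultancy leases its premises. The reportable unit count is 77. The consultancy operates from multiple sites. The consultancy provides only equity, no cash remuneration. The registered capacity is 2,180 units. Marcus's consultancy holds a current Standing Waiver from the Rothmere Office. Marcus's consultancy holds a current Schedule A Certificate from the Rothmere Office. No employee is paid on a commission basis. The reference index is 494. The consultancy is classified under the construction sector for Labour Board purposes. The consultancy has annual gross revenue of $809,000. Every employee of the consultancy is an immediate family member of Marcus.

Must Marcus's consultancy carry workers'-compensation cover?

Exception (a) is satisfied on its face — the employer is a non-profit; annual gross revenue is $809,000, below the $884,000 limit; the employer's headcount is 17, less than the 18 limit. However, paragraph (e) must be considered: (e) operates against (a): the reference index is 494, under the 569 limit. So (a) is unavailable.
Exception (b): no employee is paid on commission; a current Provisional Exemption Letter is held; assessed value is $16,000, meeting the $13,500 threshold — every condition holds. Turning to paragraphs (f)–(l): (f) operates against (b): the reportable unit count is 77, under the 87 limit. (g) operates (the registered capacity is 2,180 units, less than the 2,900 units limit), but is overridden by (h): (h) operates — a current Standing Waiver is held. (i) is triggered (a current Schedule 1 Certificate is held), but is displaced by (j): (j) operates against (i): a current Schedule A Certificate is held. (k) operates (the compliance score is 42 points, meeting the 37 points threshold), but yields to (l): (l) operates against (k): at least one employee exceeds 30 hours/week. So (b) is unavailable.
Exception (c) is satisfied on its face — a current Annual Waiver is held; remuneration is equity-only; the qualifying period is 325 days, below the 350 days limit. But applying paragraph (m): (m) operates — the consultancy is classified under the construction sector. (c) is therefore removed.
Exception (d) does not apply: the employer operates from multiple sites.
None of the exceptions is available; § 87.9 applies in full.

Yes — Marcus's consultancy must carry workers'-compensation cover.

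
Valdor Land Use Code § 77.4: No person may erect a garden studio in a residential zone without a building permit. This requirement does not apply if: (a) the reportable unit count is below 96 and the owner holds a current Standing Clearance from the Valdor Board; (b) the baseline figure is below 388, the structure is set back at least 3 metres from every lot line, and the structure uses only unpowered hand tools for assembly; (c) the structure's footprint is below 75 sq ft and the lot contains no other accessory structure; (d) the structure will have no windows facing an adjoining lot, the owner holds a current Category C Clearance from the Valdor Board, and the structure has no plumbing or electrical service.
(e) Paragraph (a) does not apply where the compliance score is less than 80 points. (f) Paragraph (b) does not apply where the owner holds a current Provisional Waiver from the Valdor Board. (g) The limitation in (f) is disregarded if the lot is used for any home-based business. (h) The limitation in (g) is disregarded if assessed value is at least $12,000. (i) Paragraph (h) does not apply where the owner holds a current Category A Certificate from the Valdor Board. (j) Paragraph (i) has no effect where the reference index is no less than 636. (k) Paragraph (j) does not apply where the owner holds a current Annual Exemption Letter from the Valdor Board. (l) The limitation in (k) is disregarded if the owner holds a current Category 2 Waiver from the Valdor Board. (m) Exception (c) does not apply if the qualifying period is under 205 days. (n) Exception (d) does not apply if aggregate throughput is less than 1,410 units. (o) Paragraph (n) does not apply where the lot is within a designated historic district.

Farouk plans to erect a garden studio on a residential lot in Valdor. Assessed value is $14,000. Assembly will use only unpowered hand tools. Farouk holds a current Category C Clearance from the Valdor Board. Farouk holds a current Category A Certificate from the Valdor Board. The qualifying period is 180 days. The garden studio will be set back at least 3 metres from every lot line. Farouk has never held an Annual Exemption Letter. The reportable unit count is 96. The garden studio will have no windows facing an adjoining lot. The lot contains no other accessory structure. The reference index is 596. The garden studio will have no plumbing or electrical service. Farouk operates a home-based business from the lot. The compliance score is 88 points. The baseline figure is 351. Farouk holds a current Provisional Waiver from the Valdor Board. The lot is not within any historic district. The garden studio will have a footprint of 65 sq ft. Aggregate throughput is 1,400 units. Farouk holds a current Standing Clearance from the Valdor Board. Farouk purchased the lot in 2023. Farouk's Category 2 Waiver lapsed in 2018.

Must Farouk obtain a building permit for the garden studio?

No — exception (b) applies; Farouk does not need a building permit.

Exception (a) does not apply: the reportable unit count is 96, not below 96.
Exception (b) is satisfied on its face — the baseline figure is 351, below the 388 limit; the setback is at least 3 m on every side; assembly uses only hand tools. Applying paragraphs (f)–(l): (f) is engaged (a current Provisional Waiver is held), but is displaced by (g): (g) is triggered — a home-based business operates on the lot. (h) is engaged (assessed value is $14,000, meeting the $12,000 threshold), but is itself disapplied by (i): (i) operates against (h): a current Category A Certificate is held. (j) is not engaged (the reference index is 596, short of 636), so (i) stands. Exception (b) stands.
Exception (c): the structure's footprint is 65 sq ft, below the 75 sq ft limit; the lot has no other accessory structure — every condition holds. But: (m) operates against (c): the qualifying period is 180 days, under the 205 days limit. Exception (c) does not apply.
Exception (d)'s conditions are all satisfied: no windows face an adjoining lot; a current Category C Clearance is held; there is no plumbing or electrical service. But: (n) operates — aggregate throughput is 1,400 units, less than the 1,410 units limit. (o), which would lift (n), does not operate here — the lot is not in a historic district. So (d) is unavailable.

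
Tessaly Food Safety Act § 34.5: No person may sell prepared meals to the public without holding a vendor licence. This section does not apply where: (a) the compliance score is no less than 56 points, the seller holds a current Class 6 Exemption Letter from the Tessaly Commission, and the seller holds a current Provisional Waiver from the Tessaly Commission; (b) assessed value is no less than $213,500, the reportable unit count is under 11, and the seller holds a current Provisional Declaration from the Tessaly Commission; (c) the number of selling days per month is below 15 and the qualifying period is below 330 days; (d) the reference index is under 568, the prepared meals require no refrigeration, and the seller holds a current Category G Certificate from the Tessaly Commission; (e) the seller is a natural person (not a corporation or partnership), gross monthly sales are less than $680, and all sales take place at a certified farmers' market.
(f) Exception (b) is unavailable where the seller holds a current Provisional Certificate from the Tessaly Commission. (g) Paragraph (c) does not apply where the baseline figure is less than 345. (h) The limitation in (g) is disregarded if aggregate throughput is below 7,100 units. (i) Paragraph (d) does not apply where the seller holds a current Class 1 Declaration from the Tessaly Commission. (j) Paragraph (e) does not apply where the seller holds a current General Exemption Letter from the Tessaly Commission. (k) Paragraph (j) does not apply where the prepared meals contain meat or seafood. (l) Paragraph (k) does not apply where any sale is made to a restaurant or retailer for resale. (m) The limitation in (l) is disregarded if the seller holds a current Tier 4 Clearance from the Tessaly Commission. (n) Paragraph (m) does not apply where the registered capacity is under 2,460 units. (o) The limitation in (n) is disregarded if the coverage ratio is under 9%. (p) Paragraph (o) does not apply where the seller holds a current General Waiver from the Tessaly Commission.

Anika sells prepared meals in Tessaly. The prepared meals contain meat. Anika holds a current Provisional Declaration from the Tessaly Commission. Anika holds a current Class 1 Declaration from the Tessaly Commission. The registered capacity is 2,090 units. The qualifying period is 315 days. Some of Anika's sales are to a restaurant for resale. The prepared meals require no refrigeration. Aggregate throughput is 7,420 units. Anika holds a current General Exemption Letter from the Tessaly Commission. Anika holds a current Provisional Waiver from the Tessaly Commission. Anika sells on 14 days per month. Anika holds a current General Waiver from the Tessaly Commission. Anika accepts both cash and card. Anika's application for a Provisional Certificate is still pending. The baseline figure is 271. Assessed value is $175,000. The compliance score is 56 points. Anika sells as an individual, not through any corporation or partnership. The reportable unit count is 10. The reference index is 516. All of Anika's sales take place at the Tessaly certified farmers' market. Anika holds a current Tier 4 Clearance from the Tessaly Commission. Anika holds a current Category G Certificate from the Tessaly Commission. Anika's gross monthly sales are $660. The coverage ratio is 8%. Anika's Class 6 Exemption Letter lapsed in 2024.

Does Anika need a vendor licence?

Exception (a) does not apply: there is no Class 6 Exemption Letter in force.
Exception (b) does not apply: assessed value is $175,000, short of $213,500.
Exception (c)'s conditions are all satisfied: the number of selling days per month is 14, below the 15 limit; the qualifying period is 315 days, below the 330 days limit. Turning to paragraphs (g)–(h): (g) operates against (c): the baseline figure is 271, less than the 345 limit. (h), which would lift (g), is inapplicable — aggregate throughput is 7,420 units, not below 7,100 units. (c) is therefore removed.
Exception (d)'s conditions are all satisfied: the reference index is 516, under the 568 limit; the prepared meals are shelf-stable; a current Category G Certificate is held. But applying paragraph (i): (i) applies — a current Class 1 Declaration is held. (d) is therefore removed.
Exception (e): the seller is a natural person; gross monthly sales are $660, less than the $680 limit; all sales are at a certified farmers' market — every condition holds. However, paragraphs (j)–(p) must be considered: (j) is engaged — a current General Exemption Letter is held. (k) would limit (j) — the prepared meals contain meat — but (l) sets (k) aside: (l) operates against (k): some sales are to a restaurant for resale. (m) is engaged (a current Tier 4 Clearance is held), but is set aside by (n): (n) applies — the registered capacity is 2,090 units, under the 2,460 units limit. (o) would limit (n) — the coverage ratio is 8%, under the 9% limit — but (p) sets (o) aside: (p) operates against (o): a current General Waiver is held. Exception (e) does not apply.
No exception is made out. Anika falls within the general rule.

Yes — Anika must hold a vendor licence.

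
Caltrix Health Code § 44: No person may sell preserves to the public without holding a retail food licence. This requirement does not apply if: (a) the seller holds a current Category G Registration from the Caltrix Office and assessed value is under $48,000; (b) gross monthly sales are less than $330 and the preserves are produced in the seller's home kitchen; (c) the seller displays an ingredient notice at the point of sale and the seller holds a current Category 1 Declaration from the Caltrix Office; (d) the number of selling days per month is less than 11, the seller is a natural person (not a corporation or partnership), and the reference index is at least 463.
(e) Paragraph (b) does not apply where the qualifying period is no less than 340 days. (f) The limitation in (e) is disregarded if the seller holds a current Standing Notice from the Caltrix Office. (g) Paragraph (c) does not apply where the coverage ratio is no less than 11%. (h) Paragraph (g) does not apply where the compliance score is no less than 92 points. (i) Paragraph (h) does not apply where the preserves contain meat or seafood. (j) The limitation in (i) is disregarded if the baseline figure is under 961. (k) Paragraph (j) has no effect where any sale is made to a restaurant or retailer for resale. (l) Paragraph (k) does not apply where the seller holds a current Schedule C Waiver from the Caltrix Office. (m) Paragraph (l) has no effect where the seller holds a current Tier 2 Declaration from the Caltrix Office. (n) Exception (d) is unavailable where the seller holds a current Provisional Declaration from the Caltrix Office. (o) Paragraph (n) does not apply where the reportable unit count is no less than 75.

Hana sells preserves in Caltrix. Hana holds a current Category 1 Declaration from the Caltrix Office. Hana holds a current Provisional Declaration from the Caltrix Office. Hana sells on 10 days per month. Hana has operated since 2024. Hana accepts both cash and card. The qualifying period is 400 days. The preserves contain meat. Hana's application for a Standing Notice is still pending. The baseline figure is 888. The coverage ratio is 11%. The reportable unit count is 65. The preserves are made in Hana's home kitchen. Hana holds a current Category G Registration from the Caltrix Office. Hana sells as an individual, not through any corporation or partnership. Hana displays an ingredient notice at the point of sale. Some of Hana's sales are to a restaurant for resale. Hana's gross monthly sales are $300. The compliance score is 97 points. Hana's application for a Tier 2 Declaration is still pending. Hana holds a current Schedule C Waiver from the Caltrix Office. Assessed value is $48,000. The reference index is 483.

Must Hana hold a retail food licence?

Exception (a) requires that assessed value is under $48,000; but assessed value is $48,000, not under $48,000, so (a) is unavailable.
All of (b)'s requirements are met (gross monthly sales are $300, less than the $330 limit; the preserves are home-kitchen produced). However, paragraphs (e)–(f) must be considered: (e) operates — the qualifying period is 400 days, meeting the 340 days threshold. (f), which would lift (e), is not triggered — the Standing Notice is not current. (b) is therefore removed.
Exception (c): an ingredient notice is displayed; a current Category 1 Declaration is held — every condition holds. As to paragraphs (g)–(m): (g) is engaged (the coverage ratio is 11%, meeting the 11% threshold), but is set aside by (h): (h) operates against (g): the compliance score is 97 points, meeting the 92 points threshold. (i) would limit (h) — the preserves contain meat — but (j) sets (i) aside: (j) operates against (i): the baseline figure is 888, under the 961 limit. (k) operates (some sales are to a restaurant for resale), but is itself disapplied by (l): (l) operates against (k): a current Schedule C Waiver is held. (m) is not engaged (no current Tier 2 Declaration is held), so (l) stands. So (c) applies.
Exception (d) is satisfied on its face — the number of selling days per month is 10, less than the 11 limit; the seller is a natural person; the reference index is 483, meeting the 463 threshold. But applying paragraphs (n)–(o): (n) operates — a current Provisional Declaration is held. (o), which would lift (n), does not operate here — the reportable unit count is 65, short of 75. Exception (d) does not apply.

No — exception (c) applies; Hana is not required to hold a retail food licence.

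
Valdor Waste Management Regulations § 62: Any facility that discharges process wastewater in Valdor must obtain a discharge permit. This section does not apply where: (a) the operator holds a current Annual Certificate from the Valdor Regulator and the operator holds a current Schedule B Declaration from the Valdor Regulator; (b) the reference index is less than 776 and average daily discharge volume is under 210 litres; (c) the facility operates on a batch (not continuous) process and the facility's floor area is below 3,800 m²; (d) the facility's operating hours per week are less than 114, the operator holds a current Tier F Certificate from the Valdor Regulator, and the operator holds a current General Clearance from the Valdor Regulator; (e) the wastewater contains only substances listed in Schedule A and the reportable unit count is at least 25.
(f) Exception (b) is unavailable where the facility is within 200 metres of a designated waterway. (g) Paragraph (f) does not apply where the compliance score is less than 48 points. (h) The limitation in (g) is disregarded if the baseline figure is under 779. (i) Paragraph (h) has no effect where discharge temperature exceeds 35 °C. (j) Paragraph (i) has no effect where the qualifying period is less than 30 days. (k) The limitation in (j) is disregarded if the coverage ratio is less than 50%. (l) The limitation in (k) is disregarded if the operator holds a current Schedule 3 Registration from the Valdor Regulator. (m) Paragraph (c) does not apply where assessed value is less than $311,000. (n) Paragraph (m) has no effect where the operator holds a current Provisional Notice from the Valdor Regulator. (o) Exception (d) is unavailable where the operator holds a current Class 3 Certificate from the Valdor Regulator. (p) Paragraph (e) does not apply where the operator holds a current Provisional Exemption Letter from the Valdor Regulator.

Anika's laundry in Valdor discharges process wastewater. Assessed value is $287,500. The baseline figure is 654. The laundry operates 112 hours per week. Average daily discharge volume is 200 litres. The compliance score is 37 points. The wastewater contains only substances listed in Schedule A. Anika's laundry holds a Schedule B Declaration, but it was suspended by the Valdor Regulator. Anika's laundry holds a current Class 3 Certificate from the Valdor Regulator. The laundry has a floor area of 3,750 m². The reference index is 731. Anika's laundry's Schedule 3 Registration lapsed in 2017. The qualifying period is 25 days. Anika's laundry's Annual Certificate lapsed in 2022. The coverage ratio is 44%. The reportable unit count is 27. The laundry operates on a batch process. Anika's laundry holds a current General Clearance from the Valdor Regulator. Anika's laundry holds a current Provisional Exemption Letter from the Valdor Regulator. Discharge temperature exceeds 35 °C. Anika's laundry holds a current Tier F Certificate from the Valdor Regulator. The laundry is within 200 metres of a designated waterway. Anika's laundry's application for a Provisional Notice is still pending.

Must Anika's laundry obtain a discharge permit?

No — exception (b) applies; Anika's laundry is not required to obtain a discharge permit.

Exception (a) requires that the operator holds a current Annual Certificate from the Valdor Regulator; but the Annual Certificate is not current, so (a) is unavailable.
Exception (b) is satisfied on its face — the reference index is 731, less than the 776 limit; average daily discharge volume is 200 litres, under the 210 litres limit. Under paragraphs (f)–(l): (f) would limit (b) — the laundry is within 200 m of a designated waterway — but (g) sets (f) aside: (g) operates against (f): the compliance score is 37 points, less than the 48 points limit. (h) would limit (g) — the baseline figure is 654, under the 779 limit — but (i) sets (h) aside: (i) operates against (h): discharge temperature exceeds 35 °C. (j) would limit (i) — the qualifying period is 25 days, less than the 30 days limit — but (k) sets (j) aside: (k) is triggered — the coverage ratio is 44%, less than the 50% limit. (l), which would lift (k), is not triggered — there is no Schedule 3 Registration in force. (b) remains available.
All of (c)'s requirements are met (the facility operates on a batch process; the facility's floor area is 3,750 m², below the 3,800 m² limit). Turning to paragraphs (m)–(n): (m) operates against (c): assessed value is $287,500, less than the $311,000 limit. (n), which would lift (m), is not engaged — the Provisional Notice is not current. So (c) is unavailable.
Exception (d): the facility's operating hours per week are 112, less than the 114 limit; a current Tier F Certificate is held; a current General Clearance is held — every condition holds. But applying paragraph (o): (o) applies — a current Class 3 Certificate is held. So (d) is unavailable.
Exception (e) is satisfied on its face — the wastewater is Schedule-A-only; the reportable unit count is 27, meeting the 25 threshold. But applying paragraph (p): (p) is triggered — a current Provisional Exemption Letter is held. So (e) is unavailable.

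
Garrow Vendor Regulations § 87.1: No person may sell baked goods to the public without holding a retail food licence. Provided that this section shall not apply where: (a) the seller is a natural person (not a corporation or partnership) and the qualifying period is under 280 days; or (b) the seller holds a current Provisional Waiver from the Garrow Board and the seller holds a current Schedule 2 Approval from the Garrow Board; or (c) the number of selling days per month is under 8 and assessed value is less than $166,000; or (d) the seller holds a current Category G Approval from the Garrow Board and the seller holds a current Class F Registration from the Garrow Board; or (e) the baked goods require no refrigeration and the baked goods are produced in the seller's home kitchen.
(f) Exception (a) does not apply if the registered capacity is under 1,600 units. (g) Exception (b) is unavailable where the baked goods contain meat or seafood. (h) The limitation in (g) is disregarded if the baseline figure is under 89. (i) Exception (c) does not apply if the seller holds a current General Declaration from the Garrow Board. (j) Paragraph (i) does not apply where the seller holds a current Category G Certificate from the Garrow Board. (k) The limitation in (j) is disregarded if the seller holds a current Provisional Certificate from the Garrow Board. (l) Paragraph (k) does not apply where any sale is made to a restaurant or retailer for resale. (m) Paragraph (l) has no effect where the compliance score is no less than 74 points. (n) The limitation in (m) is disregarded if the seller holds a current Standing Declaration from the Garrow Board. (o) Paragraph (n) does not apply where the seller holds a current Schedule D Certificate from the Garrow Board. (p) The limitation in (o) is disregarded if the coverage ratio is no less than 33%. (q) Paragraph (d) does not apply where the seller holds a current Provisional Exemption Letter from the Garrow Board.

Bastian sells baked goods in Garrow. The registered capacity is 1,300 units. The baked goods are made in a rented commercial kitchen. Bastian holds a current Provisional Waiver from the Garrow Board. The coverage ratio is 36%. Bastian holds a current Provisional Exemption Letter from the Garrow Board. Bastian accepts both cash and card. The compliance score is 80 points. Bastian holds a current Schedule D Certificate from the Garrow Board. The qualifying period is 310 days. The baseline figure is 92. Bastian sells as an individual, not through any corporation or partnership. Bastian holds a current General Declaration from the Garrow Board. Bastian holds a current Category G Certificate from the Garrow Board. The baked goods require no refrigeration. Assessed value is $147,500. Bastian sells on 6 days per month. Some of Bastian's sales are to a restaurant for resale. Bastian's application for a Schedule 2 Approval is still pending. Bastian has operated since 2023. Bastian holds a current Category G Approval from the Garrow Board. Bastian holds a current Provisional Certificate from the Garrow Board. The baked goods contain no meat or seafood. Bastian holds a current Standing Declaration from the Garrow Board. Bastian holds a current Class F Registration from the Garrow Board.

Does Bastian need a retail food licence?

Exception (a) requires that the qualifying period is under 280 days; but the qualifying period is 310 days, not under 280 days, so (a) is unavailable.
Exception (b) requires that the seller holds a current Schedule 2 Approval from the Garrow Board; but the Schedule 2 Approval is not current, so (b) is unavailable.
Exception (c)'s conditions are all satisfied: the number of selling days per month is 6, under the 8 limit; assessed value is $147,500, less than the $166,000 limit. Under paragraphs (i)–(p): (i) applies (a current General Declaration is held), but is set aside by (j): (j) operates against (i): a current Category G Certificate is held. (k) is engaged (a current Provisional Certificate is held), but is overridden by (l): (l) operates — some sales are to a restaurant for resale. (m) would limit (l) — the compliance score is 80 points, meeting the 74 points threshold — but (n) sets (m) aside: (n) operates against (m): a current Standing Declaration is held. (o) is triggered (a current Schedule D Certificate is held), but is itself disapplied by (p): (p) is engaged — the coverage ratio is 36%, meeting the 33% threshold. (c) remains available.
Exception (d): a current Category G Approval is held; a current Class F Registration is held — every condition holds. But: (q) operates against (d): a current Provisional Exemption Letter is held. So (d) is unavailable.
Exception (e) fails — the baked goods are made in a commercial kitchen, not a home kitchen.

No — exception (c) applies; Bastian is not required to hold a retail food licence.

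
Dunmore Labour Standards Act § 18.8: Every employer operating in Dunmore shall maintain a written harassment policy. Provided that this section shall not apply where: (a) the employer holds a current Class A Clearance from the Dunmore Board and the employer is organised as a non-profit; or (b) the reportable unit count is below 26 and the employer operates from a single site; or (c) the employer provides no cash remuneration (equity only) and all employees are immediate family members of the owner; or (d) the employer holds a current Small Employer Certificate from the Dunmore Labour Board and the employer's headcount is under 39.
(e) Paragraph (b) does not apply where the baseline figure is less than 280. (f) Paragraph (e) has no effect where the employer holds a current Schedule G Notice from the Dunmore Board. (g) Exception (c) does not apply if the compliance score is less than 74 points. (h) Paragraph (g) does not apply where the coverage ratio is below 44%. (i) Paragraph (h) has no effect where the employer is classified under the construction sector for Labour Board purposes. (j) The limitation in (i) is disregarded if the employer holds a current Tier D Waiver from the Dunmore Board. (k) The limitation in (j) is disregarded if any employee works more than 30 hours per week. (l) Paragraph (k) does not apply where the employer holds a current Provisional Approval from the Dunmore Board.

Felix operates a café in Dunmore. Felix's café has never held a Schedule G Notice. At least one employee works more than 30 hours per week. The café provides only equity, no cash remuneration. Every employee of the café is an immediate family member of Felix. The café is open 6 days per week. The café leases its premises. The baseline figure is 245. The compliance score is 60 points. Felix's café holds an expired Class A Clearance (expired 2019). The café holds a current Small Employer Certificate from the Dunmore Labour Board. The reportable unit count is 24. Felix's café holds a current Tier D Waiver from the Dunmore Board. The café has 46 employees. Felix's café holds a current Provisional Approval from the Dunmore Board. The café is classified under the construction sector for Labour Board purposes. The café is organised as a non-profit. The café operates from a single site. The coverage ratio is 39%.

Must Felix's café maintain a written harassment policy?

Exception (a) does not apply: no current Class A Clearance is held.
All of (b)'s requirements are met (the reportable unit count is 24, below the 26 limit; the employer operates from a single site). However, paragraphs (e)–(f) must be considered: (e) is engaged — the baseline figure is 245, less than the 280 limit. (f) is not triggered (no current Schedule G Notice is held), so (e) stands. (b) is therefore removed.
Exception (c) is satisfied on its face — remuneration is equity-only; every employee is an immediate family member. As to paragraphs (g)–(l): (g) applies (the compliance score is 60 points, less than the 74 points limit), but is displaced by (h): (h) applies — the coverage ratio is 39%, below the 44% limit. (i) applies (the café is classified under the construction sector), but is itself disapplied by (j): (j) operates — a current Tier D Waiver is held. (k) would limit (j) — at least one employee exceeds 30 hours/week — but (l) sets (k) aside: (l) operates against (k): a current Provisional Approval is held. (c) remains available.
Exception (d) requires that the employer's headcount is under 39; but the employer's headcount is 46, not under 39, so (d) is unavailable.

No — exception (c) applies; Felix's café is not required to maintain a written harassment policy.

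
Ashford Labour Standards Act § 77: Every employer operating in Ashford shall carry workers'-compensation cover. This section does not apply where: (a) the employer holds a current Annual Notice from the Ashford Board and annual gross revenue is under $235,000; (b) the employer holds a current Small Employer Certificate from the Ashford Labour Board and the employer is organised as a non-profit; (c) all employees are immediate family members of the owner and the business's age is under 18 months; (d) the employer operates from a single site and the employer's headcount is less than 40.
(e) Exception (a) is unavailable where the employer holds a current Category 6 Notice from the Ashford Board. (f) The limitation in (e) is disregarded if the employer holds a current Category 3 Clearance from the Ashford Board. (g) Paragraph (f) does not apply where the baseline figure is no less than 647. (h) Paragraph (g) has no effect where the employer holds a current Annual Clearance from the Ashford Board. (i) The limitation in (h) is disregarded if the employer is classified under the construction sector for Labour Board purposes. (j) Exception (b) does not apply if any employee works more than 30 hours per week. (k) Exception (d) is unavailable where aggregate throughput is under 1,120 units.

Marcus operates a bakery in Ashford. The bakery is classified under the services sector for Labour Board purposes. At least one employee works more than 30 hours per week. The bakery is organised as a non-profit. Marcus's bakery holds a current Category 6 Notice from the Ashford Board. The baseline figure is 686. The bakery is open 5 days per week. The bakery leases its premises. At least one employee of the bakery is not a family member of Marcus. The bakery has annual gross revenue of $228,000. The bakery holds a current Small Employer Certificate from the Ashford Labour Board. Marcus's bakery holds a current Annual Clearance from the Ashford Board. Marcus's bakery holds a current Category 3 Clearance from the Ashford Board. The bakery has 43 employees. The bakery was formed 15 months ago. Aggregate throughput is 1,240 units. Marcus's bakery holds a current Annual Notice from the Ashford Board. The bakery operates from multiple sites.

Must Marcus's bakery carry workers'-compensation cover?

All of (a)'s requirements are met (a current Annual Notice is held; annual gross revenue is $228,000, under the $235,000 limit). Under paragraphs (e)–(i): (e) would limit (a) — a current Category 6 Notice is held — but (f) sets (e) aside: (f) operates against (e): a current Category 3 Clearance is held. (g) is engaged (the baseline figure is 686, meeting the 647 threshold), but is displaced by (h): (h) applies — a current Annual Clearance is held. (i), which would lift (h), does not operate here — the bakery is classified under the services sector. So (a) applies.
All of (b)'s requirements are met (a current Small Employer Certificate is held; the employer is a non-profit). Turning to paragraph (j): (j) is engaged — at least one employee exceeds 30 hours/week. Exception (b) does not apply.
Exception (c) does not apply: at least one employee is not a family member.
Exception (d) does not apply: the employer operates from multiple sites.

No — exception (a) applies; Marcus's bakery is not required to carry workers'-compensation cover.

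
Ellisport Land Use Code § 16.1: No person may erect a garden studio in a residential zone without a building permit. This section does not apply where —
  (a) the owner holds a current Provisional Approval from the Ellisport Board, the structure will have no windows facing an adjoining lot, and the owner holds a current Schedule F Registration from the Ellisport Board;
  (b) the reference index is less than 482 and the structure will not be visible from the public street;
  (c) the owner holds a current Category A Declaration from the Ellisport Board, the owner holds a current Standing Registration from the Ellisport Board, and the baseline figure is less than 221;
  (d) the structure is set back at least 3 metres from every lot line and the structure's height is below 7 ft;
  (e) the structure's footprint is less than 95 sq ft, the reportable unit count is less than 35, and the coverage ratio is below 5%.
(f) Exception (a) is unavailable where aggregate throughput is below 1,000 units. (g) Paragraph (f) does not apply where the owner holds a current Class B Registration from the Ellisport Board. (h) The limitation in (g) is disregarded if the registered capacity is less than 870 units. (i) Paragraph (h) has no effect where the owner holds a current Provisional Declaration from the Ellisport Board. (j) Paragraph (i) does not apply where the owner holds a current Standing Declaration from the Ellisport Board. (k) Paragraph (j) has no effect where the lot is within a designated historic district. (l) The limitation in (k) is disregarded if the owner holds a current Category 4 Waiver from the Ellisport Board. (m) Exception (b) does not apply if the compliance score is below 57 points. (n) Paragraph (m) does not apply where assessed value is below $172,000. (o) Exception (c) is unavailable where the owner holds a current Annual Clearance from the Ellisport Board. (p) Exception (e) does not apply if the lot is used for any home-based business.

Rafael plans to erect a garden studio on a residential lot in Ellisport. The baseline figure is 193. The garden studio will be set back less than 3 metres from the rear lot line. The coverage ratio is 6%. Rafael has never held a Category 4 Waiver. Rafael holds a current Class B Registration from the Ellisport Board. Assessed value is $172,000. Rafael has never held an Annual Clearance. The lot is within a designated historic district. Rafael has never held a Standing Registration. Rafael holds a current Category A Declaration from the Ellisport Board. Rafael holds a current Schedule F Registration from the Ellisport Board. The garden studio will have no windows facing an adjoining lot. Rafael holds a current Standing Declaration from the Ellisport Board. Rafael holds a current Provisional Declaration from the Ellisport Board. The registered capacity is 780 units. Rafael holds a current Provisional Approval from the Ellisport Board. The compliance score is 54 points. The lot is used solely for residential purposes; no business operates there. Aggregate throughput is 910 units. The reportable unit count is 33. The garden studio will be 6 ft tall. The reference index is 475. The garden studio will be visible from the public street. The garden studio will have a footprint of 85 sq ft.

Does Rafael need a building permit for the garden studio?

No — exception (a) applies; Rafael does not need a building permit.

Exception (a)'s conditions are all satisfied: a current Provisional Approval is held; no windows face an adjoining lot; a current Schedule F Registration is held. Under paragraphs (f)–(l): (f) would limit (a) — aggregate throughput is 910 units, below the 1,000 units limit — but (g) sets (f) aside: (g) operates against (f): a current Class B Registration is held. (h) would limit (g) — the registered capacity is 780 units, less than the 870 units limit — but (i) sets (h) aside: (i) applies — a current Provisional Declaration is held. (j) would limit (i) — a current Standing Declaration is held — but (k) sets (j) aside: (k) operates against (j): the lot is in a historic district. (l) does not operate here (the Category 4 Waiver is not current), so (k) stands. (a) remains available.
Exception (b) does not apply: the structure will be visible from the street.
Exception (c) fails — no current Standing Registration is held.
Exception (d) fails — the rear setback is under 3 m.
Exception (e) does not apply: the coverage ratio is 6%, not below 5%.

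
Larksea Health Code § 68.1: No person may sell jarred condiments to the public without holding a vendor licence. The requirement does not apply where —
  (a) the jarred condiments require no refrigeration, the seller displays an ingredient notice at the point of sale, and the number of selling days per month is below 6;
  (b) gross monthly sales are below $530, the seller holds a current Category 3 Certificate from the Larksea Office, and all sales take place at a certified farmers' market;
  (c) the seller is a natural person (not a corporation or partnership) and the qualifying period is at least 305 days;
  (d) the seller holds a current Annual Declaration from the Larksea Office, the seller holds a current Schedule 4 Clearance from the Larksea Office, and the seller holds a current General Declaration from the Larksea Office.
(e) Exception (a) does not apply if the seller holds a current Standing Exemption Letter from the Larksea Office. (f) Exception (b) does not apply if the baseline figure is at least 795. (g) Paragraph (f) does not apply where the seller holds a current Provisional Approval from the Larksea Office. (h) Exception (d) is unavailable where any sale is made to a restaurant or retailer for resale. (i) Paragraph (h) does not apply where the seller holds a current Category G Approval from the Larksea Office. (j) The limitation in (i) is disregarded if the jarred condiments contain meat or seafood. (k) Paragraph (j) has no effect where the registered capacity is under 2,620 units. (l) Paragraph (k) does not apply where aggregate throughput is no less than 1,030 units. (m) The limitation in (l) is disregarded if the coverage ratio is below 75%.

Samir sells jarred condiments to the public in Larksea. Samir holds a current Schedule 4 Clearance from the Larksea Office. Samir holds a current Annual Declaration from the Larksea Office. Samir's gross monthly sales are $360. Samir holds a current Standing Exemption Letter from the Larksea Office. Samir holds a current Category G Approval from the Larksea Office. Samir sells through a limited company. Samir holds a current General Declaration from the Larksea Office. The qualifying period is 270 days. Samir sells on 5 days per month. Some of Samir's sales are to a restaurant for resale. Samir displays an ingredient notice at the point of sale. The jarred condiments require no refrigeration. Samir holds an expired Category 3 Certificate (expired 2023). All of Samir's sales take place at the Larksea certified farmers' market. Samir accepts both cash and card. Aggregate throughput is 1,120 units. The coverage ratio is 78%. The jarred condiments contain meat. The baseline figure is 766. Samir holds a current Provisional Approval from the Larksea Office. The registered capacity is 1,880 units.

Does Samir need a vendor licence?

Yes — Samir must hold a vendor licence.

Exception (a): the jarred condiments are shelf-stable; an ingredient notice is displayed; the number of selling days per month is 5, below the 6 limit — every condition holds. But applying paragraph (e): (e) operates against (a): a current Standing Exemption Letter is held. So (a) is unavailable.
Exception (b) fails — the Category 3 Certificate is not current.
Exception (c) does not apply: the seller operates through a limited company.
Exception (d) is satisfied on its face — a current Annual Declaration is held; a current Schedule 4 Clearance is held; a current General Declaration is held. But applying paragraphs (h)–(m): (h) operates against (d): some sales are to a restaurant for resale. (i) would limit (h) — a current Category G Approval is held — but (j) sets (i) aside: (j) operates against (i): the jarred condiments contain meat. (k) would limit (j) — the registered capacity is 1,880 units, under the 2,620 units limit — but (l) sets (k) aside: (l) operates against (k): aggregate throughput is 1,120 units, meeting the 1,030 units threshold. (m) is not triggered (the coverage ratio is 78%, not below 75%), so (l) stands. So (d) is unavailable.
No exception displaces § 68.1.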